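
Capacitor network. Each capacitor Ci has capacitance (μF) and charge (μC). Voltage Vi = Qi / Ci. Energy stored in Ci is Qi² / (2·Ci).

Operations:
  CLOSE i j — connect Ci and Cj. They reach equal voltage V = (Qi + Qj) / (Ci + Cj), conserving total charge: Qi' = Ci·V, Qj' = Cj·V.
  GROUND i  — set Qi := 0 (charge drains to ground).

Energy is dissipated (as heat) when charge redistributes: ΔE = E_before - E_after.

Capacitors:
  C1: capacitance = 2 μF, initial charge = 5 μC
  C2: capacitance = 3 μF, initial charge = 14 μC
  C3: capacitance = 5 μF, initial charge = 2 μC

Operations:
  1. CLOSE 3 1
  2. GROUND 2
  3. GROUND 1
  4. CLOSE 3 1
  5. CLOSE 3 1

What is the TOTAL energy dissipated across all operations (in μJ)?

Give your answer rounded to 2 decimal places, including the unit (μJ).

Initial: C1(2μF, Q=5μC, V=2.50V), C2(3μF, Q=14μC, V=4.67V), C3(5μF, Q=2μC, V=0.40V)
Op 1: CLOSE 3-1: Q_total=7.00, C_total=7.00, V=1.00; Q3=5.00, Q1=2.00; dissipated=3.150
Op 2: GROUND 2: Q2=0; energy lost=32.667
Op 3: GROUND 1: Q1=0; energy lost=1.000
Op 4: CLOSE 3-1: Q_total=5.00, C_total=7.00, V=0.71; Q3=3.57, Q1=1.43; dissipated=0.714
Op 5: CLOSE 3-1: Q_total=5.00, C_total=7.00, V=0.71; Q3=3.57, Q1=1.43; dissipated=0.000
Total dissipated: 37.531 μJ

Answer: 37.53 μJ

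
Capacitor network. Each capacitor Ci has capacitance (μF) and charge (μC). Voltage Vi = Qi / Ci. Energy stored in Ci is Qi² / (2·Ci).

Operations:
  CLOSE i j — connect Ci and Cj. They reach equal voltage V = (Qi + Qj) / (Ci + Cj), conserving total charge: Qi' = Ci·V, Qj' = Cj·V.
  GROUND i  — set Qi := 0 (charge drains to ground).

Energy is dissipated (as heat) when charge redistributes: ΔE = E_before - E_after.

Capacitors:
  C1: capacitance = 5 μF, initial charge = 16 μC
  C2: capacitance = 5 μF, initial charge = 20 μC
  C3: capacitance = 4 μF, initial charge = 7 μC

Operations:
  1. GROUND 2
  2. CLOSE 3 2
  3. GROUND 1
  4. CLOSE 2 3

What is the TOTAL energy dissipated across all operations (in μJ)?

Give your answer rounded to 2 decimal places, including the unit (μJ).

Initial: C1(5μF, Q=16μC, V=3.20V), C2(5μF, Q=20μC, V=4.00V), C3(4μF, Q=7μC, V=1.75V)
Op 1: GROUND 2: Q2=0; energy lost=40.000
Op 2: CLOSE 3-2: Q_total=7.00, C_total=9.00, V=0.78; Q3=3.11, Q2=3.89; dissipated=3.403
Op 3: GROUND 1: Q1=0; energy lost=25.600
Op 4: CLOSE 2-3: Q_total=7.00, C_total=9.00, V=0.78; Q2=3.89, Q3=3.11; dissipated=0.000
Total dissipated: 69.003 μJ

Answer: 69.00 μJ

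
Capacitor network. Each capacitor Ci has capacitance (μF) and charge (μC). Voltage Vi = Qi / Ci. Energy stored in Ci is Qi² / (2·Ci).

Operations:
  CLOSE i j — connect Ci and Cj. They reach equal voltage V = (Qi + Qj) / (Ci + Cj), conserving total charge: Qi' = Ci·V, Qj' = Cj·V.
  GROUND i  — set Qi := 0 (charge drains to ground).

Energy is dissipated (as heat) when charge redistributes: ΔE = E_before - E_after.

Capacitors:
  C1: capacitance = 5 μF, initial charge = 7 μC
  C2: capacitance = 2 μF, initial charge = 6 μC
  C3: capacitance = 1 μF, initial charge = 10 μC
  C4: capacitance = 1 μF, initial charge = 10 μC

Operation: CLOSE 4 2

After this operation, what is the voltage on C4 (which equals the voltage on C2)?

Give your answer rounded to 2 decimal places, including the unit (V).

Answer: 5.33 V

Derivation:
Initial: C1(5μF, Q=7μC, V=1.40V), C2(2μF, Q=6μC, V=3.00V), C3(1μF, Q=10μC, V=10.00V), C4(1μF, Q=10μC, V=10.00V)
Op 1: CLOSE 4-2: Q_total=16.00, C_total=3.00, V=5.33; Q4=5.33, Q2=10.67; dissipated=16.333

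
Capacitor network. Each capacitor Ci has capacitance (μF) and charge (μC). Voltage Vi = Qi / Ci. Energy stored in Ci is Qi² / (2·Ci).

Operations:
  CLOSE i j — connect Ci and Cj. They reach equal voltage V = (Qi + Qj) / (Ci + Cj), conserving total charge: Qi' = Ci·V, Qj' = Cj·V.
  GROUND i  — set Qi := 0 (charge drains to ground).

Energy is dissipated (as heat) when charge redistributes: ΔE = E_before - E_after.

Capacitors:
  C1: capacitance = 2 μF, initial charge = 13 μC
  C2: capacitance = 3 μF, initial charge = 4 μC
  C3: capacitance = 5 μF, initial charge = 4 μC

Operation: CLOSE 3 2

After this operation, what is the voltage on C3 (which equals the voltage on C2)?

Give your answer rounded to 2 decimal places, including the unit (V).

Answer: 1.00 V

Derivation:
Initial: C1(2μF, Q=13μC, V=6.50V), C2(3μF, Q=4μC, V=1.33V), C3(5μF, Q=4μC, V=0.80V)
Op 1: CLOSE 3-2: Q_total=8.00, C_total=8.00, V=1.00; Q3=5.00, Q2=3.00; dissipated=0.267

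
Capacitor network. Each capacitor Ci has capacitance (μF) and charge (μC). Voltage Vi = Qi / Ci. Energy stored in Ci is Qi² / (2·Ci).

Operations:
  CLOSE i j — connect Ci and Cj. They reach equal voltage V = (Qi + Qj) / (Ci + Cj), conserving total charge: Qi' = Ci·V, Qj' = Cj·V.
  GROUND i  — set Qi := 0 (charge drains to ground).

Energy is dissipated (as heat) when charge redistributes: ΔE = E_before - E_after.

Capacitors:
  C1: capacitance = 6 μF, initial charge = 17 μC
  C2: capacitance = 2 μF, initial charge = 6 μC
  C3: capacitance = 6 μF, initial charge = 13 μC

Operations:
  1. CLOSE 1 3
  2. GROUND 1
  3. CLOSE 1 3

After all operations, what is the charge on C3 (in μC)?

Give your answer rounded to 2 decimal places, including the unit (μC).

Initial: C1(6μF, Q=17μC, V=2.83V), C2(2μF, Q=6μC, V=3.00V), C3(6μF, Q=13μC, V=2.17V)
Op 1: CLOSE 1-3: Q_total=30.00, C_total=12.00, V=2.50; Q1=15.00, Q3=15.00; dissipated=0.667
Op 2: GROUND 1: Q1=0; energy lost=18.750
Op 3: CLOSE 1-3: Q_total=15.00, C_total=12.00, V=1.25; Q1=7.50, Q3=7.50; dissipated=9.375
Final charges: Q1=7.50, Q2=6.00, Q3=7.50

Answer: 7.50 μC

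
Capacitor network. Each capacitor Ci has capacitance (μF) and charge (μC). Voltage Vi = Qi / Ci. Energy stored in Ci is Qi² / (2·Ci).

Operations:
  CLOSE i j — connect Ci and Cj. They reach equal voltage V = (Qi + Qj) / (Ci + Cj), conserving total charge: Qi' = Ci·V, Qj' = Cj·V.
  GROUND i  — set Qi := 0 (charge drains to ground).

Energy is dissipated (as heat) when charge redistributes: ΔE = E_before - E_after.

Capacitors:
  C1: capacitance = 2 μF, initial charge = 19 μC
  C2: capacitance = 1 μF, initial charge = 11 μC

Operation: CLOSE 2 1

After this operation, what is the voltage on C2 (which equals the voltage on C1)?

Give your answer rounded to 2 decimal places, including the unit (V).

Answer: 10.00 V

Derivation:
Initial: C1(2μF, Q=19μC, V=9.50V), C2(1μF, Q=11μC, V=11.00V)
Op 1: CLOSE 2-1: Q_total=30.00, C_total=3.00, V=10.00; Q2=10.00, Q1=20.00; dissipated=0.750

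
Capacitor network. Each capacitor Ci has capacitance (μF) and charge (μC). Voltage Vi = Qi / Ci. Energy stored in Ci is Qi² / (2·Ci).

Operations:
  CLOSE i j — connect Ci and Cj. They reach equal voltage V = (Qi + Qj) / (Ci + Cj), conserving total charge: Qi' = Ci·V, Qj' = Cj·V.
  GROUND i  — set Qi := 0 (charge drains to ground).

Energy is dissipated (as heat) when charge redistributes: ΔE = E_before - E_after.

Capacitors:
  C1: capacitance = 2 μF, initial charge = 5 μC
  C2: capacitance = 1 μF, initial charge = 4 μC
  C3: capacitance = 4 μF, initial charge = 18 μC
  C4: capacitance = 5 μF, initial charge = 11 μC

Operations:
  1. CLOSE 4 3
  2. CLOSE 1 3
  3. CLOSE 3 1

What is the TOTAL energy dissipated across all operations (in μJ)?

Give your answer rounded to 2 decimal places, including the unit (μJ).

Answer: 6.23 μJ

Derivation:
Initial: C1(2μF, Q=5μC, V=2.50V), C2(1μF, Q=4μC, V=4.00V), C3(4μF, Q=18μC, V=4.50V), C4(5μF, Q=11μC, V=2.20V)
Op 1: CLOSE 4-3: Q_total=29.00, C_total=9.00, V=3.22; Q4=16.11, Q3=12.89; dissipated=5.878
Op 2: CLOSE 1-3: Q_total=17.89, C_total=6.00, V=2.98; Q1=5.96, Q3=11.93; dissipated=0.348
Op 3: CLOSE 3-1: Q_total=17.89, C_total=6.00, V=2.98; Q3=11.93, Q1=5.96; dissipated=0.000
Total dissipated: 6.226 μJ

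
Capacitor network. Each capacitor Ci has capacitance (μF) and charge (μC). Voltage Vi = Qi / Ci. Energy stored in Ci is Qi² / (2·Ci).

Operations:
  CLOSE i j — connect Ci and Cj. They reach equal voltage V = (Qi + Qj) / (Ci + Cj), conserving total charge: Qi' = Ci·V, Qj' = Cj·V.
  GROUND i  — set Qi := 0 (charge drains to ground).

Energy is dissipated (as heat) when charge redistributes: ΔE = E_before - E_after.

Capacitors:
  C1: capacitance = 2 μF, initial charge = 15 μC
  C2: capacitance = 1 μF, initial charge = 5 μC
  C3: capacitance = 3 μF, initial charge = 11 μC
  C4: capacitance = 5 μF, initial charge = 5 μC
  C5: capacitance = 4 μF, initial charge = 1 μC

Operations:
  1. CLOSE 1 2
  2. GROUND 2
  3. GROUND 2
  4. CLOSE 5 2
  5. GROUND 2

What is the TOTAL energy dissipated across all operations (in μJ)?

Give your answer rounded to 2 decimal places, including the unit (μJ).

Initial: C1(2μF, Q=15μC, V=7.50V), C2(1μF, Q=5μC, V=5.00V), C3(3μF, Q=11μC, V=3.67V), C4(5μF, Q=5μC, V=1.00V), C5(4μF, Q=1μC, V=0.25V)
Op 1: CLOSE 1-2: Q_total=20.00, C_total=3.00, V=6.67; Q1=13.33, Q2=6.67; dissipated=2.083
Op 2: GROUND 2: Q2=0; energy lost=22.222
Op 3: GROUND 2: Q2=0; energy lost=0.000
Op 4: CLOSE 5-2: Q_total=1.00, C_total=5.00, V=0.20; Q5=0.80, Q2=0.20; dissipated=0.025
Op 5: GROUND 2: Q2=0; energy lost=0.020
Total dissipated: 24.351 μJ

Answer: 24.35 μJ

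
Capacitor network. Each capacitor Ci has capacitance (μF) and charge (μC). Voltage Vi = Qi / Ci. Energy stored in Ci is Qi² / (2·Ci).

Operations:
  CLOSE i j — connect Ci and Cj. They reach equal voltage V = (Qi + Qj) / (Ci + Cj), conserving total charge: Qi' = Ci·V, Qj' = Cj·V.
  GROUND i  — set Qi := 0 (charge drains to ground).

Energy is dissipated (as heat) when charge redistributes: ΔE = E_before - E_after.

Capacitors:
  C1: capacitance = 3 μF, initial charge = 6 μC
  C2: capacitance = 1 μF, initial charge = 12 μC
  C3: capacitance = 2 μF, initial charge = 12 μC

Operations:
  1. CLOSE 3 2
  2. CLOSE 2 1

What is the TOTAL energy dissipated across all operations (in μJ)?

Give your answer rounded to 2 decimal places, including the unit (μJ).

Initial: C1(3μF, Q=6μC, V=2.00V), C2(1μF, Q=12μC, V=12.00V), C3(2μF, Q=12μC, V=6.00V)
Op 1: CLOSE 3-2: Q_total=24.00, C_total=3.00, V=8.00; Q3=16.00, Q2=8.00; dissipated=12.000
Op 2: CLOSE 2-1: Q_total=14.00, C_total=4.00, V=3.50; Q2=3.50, Q1=10.50; dissipated=13.500
Total dissipated: 25.500 μJ

Answer: 25.50 μJ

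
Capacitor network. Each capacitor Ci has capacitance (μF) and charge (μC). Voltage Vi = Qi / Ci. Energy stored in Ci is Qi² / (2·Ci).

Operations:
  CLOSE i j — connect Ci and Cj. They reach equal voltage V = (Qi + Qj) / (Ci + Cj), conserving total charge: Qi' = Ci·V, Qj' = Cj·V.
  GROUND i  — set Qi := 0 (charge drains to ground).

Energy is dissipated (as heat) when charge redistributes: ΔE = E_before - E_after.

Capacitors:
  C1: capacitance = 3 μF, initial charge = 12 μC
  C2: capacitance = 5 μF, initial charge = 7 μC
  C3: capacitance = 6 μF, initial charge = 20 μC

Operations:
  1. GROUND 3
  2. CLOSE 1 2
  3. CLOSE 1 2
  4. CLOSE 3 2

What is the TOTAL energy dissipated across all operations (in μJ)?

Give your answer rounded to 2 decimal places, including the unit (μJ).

Initial: C1(3μF, Q=12μC, V=4.00V), C2(5μF, Q=7μC, V=1.40V), C3(6μF, Q=20μC, V=3.33V)
Op 1: GROUND 3: Q3=0; energy lost=33.333
Op 2: CLOSE 1-2: Q_total=19.00, C_total=8.00, V=2.38; Q1=7.12, Q2=11.88; dissipated=6.338
Op 3: CLOSE 1-2: Q_total=19.00, C_total=8.00, V=2.38; Q1=7.12, Q2=11.88; dissipated=0.000
Op 4: CLOSE 3-2: Q_total=11.88, C_total=11.00, V=1.08; Q3=6.48, Q2=5.40; dissipated=7.692
Total dissipated: 47.363 μJ

Answer: 47.36 μJ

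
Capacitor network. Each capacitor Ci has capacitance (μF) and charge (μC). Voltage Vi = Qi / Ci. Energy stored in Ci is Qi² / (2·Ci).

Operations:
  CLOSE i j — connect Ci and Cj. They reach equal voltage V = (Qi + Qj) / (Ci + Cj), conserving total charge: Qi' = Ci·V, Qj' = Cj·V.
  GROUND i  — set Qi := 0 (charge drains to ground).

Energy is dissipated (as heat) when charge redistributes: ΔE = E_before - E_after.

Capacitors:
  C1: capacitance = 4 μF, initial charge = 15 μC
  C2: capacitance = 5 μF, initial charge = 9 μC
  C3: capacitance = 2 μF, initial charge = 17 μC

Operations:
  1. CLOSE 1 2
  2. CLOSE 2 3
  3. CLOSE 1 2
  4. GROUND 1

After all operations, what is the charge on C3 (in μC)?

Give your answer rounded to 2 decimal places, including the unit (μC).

Initial: C1(4μF, Q=15μC, V=3.75V), C2(5μF, Q=9μC, V=1.80V), C3(2μF, Q=17μC, V=8.50V)
Op 1: CLOSE 1-2: Q_total=24.00, C_total=9.00, V=2.67; Q1=10.67, Q2=13.33; dissipated=4.225
Op 2: CLOSE 2-3: Q_total=30.33, C_total=7.00, V=4.33; Q2=21.67, Q3=8.67; dissipated=24.306
Op 3: CLOSE 1-2: Q_total=32.33, C_total=9.00, V=3.59; Q1=14.37, Q2=17.96; dissipated=3.086
Op 4: GROUND 1: Q1=0; energy lost=25.813
Final charges: Q1=0.00, Q2=17.96, Q3=8.67

Answer: 8.67 μC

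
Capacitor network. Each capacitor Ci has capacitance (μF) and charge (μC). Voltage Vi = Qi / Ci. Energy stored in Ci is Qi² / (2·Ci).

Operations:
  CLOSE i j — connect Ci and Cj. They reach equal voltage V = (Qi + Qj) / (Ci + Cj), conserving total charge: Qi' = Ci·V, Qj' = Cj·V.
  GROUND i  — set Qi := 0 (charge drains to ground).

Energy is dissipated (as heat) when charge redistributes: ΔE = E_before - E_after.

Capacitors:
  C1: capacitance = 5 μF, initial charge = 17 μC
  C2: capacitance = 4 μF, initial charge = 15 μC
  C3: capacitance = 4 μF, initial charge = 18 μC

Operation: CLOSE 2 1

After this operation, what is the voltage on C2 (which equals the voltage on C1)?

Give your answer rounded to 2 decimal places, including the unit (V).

Initial: C1(5μF, Q=17μC, V=3.40V), C2(4μF, Q=15μC, V=3.75V), C3(4μF, Q=18μC, V=4.50V)
Op 1: CLOSE 2-1: Q_total=32.00, C_total=9.00, V=3.56; Q2=14.22, Q1=17.78; dissipated=0.136

Answer: 3.56 V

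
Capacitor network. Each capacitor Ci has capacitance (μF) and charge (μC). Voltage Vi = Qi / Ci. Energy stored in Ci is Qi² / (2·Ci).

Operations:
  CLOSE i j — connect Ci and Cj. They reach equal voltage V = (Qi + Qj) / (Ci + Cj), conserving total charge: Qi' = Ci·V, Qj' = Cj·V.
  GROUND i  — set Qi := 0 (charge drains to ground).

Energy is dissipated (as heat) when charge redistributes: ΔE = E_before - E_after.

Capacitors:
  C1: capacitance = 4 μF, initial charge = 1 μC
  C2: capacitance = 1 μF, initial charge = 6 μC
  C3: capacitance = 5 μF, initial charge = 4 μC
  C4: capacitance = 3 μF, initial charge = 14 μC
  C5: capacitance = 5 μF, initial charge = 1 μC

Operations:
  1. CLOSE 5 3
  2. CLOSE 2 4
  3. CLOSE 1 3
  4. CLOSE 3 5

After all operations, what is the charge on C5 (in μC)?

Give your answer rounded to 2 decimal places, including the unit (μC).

Answer: 2.22 μC

Derivation:
Initial: C1(4μF, Q=1μC, V=0.25V), C2(1μF, Q=6μC, V=6.00V), C3(5μF, Q=4μC, V=0.80V), C4(3μF, Q=14μC, V=4.67V), C5(5μF, Q=1μC, V=0.20V)
Op 1: CLOSE 5-3: Q_total=5.00, C_total=10.00, V=0.50; Q5=2.50, Q3=2.50; dissipated=0.450
Op 2: CLOSE 2-4: Q_total=20.00, C_total=4.00, V=5.00; Q2=5.00, Q4=15.00; dissipated=0.667
Op 3: CLOSE 1-3: Q_total=3.50, C_total=9.00, V=0.39; Q1=1.56, Q3=1.94; dissipated=0.069
Op 4: CLOSE 3-5: Q_total=4.44, C_total=10.00, V=0.44; Q3=2.22, Q5=2.22; dissipated=0.015
Final charges: Q1=1.56, Q2=5.00, Q3=2.22, Q4=15.00, Q5=2.22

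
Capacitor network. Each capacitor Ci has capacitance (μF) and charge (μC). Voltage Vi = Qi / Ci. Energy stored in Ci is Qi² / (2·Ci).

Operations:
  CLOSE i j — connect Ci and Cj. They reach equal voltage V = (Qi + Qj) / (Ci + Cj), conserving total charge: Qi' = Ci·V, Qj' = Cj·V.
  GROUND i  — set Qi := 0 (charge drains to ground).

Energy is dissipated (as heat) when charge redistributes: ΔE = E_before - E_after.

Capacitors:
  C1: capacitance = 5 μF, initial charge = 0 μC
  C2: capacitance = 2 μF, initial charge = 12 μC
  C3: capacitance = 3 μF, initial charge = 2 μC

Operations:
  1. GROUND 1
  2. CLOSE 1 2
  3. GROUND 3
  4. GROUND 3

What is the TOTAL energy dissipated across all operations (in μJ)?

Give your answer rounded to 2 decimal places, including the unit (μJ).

Initial: C1(5μF, Q=0μC, V=0.00V), C2(2μF, Q=12μC, V=6.00V), C3(3μF, Q=2μC, V=0.67V)
Op 1: GROUND 1: Q1=0; energy lost=0.000
Op 2: CLOSE 1-2: Q_total=12.00, C_total=7.00, V=1.71; Q1=8.57, Q2=3.43; dissipated=25.714
Op 3: GROUND 3: Q3=0; energy lost=0.667
Op 4: GROUND 3: Q3=0; energy lost=0.000
Total dissipated: 26.381 μJ

Answer: 26.38 μJ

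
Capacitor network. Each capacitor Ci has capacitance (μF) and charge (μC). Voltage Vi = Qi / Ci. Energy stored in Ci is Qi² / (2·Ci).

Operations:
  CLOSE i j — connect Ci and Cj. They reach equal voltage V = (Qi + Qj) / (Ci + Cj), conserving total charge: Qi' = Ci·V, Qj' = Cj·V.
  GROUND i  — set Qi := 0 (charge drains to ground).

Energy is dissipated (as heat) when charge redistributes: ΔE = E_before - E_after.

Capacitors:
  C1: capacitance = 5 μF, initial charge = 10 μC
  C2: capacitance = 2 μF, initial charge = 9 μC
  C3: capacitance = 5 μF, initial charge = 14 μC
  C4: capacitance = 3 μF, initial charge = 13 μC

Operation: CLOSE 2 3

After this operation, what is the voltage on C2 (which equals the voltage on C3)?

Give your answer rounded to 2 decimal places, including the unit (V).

Initial: C1(5μF, Q=10μC, V=2.00V), C2(2μF, Q=9μC, V=4.50V), C3(5μF, Q=14μC, V=2.80V), C4(3μF, Q=13μC, V=4.33V)
Op 1: CLOSE 2-3: Q_total=23.00, C_total=7.00, V=3.29; Q2=6.57, Q3=16.43; dissipated=2.064

Answer: 3.29 V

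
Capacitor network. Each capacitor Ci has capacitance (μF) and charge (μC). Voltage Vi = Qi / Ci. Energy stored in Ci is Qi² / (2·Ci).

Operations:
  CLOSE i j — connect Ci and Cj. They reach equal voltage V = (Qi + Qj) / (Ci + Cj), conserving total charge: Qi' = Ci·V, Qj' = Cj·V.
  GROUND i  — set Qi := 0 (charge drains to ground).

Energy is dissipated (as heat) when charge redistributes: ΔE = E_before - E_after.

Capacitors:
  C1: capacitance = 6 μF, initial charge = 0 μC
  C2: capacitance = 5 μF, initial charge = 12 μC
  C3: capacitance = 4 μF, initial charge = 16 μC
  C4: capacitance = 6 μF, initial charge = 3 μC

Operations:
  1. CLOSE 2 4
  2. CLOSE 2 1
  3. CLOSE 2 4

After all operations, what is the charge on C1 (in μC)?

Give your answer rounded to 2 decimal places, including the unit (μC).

Answer: 3.72 μC

Derivation:
Initial: C1(6μF, Q=0μC, V=0.00V), C2(5μF, Q=12μC, V=2.40V), C3(4μF, Q=16μC, V=4.00V), C4(6μF, Q=3μC, V=0.50V)
Op 1: CLOSE 2-4: Q_total=15.00, C_total=11.00, V=1.36; Q2=6.82, Q4=8.18; dissipated=4.923
Op 2: CLOSE 2-1: Q_total=6.82, C_total=11.00, V=0.62; Q2=3.10, Q1=3.72; dissipated=2.536
Op 3: CLOSE 2-4: Q_total=11.28, C_total=11.00, V=1.03; Q2=5.13, Q4=6.15; dissipated=0.754
Final charges: Q1=3.72, Q2=5.13, Q3=16.00, Q4=6.15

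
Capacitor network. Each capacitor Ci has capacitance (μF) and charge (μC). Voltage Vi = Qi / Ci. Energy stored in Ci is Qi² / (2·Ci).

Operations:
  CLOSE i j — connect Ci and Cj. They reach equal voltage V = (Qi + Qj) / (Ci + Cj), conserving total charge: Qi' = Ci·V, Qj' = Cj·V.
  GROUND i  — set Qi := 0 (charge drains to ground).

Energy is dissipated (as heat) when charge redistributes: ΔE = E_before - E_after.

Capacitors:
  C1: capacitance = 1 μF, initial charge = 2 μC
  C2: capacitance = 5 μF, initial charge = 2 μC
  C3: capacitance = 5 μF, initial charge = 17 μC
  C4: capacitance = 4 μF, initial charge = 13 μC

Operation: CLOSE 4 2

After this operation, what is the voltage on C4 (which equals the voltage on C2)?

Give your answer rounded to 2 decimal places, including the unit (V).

Initial: C1(1μF, Q=2μC, V=2.00V), C2(5μF, Q=2μC, V=0.40V), C3(5μF, Q=17μC, V=3.40V), C4(4μF, Q=13μC, V=3.25V)
Op 1: CLOSE 4-2: Q_total=15.00, C_total=9.00, V=1.67; Q4=6.67, Q2=8.33; dissipated=9.025

Answer: 1.67 V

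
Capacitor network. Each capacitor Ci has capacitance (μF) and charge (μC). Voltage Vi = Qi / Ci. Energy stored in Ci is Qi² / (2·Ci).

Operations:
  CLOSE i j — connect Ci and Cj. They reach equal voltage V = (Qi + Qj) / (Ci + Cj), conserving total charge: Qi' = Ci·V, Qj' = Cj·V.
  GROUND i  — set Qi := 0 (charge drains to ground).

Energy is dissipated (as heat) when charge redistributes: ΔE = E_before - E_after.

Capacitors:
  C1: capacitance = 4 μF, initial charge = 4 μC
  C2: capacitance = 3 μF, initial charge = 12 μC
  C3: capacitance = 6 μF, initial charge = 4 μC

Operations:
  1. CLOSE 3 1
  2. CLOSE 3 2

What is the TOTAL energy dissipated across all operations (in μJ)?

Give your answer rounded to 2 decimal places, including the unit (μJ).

Answer: 10.37 μJ

Derivation:
Initial: C1(4μF, Q=4μC, V=1.00V), C2(3μF, Q=12μC, V=4.00V), C3(6μF, Q=4μC, V=0.67V)
Op 1: CLOSE 3-1: Q_total=8.00, C_total=10.00, V=0.80; Q3=4.80, Q1=3.20; dissipated=0.133
Op 2: CLOSE 3-2: Q_total=16.80, C_total=9.00, V=1.87; Q3=11.20, Q2=5.60; dissipated=10.240
Total dissipated: 10.373 μJ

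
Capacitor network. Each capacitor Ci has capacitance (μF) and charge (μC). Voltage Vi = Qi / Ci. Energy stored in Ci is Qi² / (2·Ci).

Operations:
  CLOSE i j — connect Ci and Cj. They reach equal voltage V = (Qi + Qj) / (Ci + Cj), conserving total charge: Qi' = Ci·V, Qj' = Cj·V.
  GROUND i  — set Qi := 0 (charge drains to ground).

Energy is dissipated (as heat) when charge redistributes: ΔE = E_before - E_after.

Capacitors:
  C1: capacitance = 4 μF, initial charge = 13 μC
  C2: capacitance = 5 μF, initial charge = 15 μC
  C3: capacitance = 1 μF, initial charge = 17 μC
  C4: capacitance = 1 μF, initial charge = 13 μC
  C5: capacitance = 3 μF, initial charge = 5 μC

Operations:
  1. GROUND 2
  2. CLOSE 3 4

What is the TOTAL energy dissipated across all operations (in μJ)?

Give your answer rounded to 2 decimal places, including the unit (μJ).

Answer: 26.50 μJ

Derivation:
Initial: C1(4μF, Q=13μC, V=3.25V), C2(5μF, Q=15μC, V=3.00V), C3(1μF, Q=17μC, V=17.00V), C4(1μF, Q=13μC, V=13.00V), C5(3μF, Q=5μC, V=1.67V)
Op 1: GROUND 2: Q2=0; energy lost=22.500
Op 2: CLOSE 3-4: Q_total=30.00, C_total=2.00, V=15.00; Q3=15.00, Q4=15.00; dissipated=4.000
Total dissipated: 26.500 μJ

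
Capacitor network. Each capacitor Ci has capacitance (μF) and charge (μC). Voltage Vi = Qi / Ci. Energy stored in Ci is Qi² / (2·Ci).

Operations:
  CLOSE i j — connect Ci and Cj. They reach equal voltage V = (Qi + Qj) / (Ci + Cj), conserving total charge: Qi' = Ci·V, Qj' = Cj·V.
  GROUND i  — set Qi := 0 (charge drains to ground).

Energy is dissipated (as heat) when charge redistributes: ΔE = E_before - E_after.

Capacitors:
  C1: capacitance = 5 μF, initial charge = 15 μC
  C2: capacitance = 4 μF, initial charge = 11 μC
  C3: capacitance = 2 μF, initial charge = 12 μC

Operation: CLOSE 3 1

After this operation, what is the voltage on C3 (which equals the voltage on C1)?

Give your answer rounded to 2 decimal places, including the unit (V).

Answer: 3.86 V

Derivation:
Initial: C1(5μF, Q=15μC, V=3.00V), C2(4μF, Q=11μC, V=2.75V), C3(2μF, Q=12μC, V=6.00V)
Op 1: CLOSE 3-1: Q_total=27.00, C_total=7.00, V=3.86; Q3=7.71, Q1=19.29; dissipated=6.429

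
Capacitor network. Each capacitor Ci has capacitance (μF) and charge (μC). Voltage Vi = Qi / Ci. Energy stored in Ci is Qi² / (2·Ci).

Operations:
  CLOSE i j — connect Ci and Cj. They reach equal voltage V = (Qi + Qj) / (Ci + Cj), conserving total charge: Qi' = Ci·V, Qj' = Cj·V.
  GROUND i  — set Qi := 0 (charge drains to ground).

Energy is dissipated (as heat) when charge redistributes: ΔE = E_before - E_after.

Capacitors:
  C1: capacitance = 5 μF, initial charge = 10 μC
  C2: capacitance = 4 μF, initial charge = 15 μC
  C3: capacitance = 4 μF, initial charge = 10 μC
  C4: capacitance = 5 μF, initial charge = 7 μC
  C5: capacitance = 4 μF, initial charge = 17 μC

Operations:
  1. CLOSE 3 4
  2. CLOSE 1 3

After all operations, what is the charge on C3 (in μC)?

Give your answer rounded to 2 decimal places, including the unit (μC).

Answer: 7.80 μC

Derivation:
Initial: C1(5μF, Q=10μC, V=2.00V), C2(4μF, Q=15μC, V=3.75V), C3(4μF, Q=10μC, V=2.50V), C4(5μF, Q=7μC, V=1.40V), C5(4μF, Q=17μC, V=4.25V)
Op 1: CLOSE 3-4: Q_total=17.00, C_total=9.00, V=1.89; Q3=7.56, Q4=9.44; dissipated=1.344
Op 2: CLOSE 1-3: Q_total=17.56, C_total=9.00, V=1.95; Q1=9.75, Q3=7.80; dissipated=0.014
Final charges: Q1=9.75, Q2=15.00, Q3=7.80, Q4=9.44, Q5=17.00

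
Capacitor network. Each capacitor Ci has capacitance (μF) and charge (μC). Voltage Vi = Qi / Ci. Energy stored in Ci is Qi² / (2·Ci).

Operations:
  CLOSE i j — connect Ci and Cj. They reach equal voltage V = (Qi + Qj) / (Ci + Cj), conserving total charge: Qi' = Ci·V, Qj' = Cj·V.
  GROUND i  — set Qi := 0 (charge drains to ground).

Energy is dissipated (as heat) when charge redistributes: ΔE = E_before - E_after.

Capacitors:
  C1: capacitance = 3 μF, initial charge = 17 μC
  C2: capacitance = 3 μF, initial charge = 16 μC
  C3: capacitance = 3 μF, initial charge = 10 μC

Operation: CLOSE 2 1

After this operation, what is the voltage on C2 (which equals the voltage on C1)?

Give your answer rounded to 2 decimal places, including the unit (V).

Answer: 5.50 V

Derivation:
Initial: C1(3μF, Q=17μC, V=5.67V), C2(3μF, Q=16μC, V=5.33V), C3(3μF, Q=10μC, V=3.33V)
Op 1: CLOSE 2-1: Q_total=33.00, C_total=6.00, V=5.50; Q2=16.50, Q1=16.50; dissipated=0.083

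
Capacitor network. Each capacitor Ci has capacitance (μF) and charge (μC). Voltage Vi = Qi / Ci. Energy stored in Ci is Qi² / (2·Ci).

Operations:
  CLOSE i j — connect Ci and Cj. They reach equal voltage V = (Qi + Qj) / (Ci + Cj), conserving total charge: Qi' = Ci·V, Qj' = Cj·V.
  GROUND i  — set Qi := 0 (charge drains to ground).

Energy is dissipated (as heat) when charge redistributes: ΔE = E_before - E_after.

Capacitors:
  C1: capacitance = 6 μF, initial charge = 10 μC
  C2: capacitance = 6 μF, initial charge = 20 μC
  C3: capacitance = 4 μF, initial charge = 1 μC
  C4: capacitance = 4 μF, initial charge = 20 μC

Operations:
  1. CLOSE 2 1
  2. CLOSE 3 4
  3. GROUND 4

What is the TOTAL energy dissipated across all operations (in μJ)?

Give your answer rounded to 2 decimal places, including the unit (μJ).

Answer: 40.51 μJ

Derivation:
Initial: C1(6μF, Q=10μC, V=1.67V), C2(6μF, Q=20μC, V=3.33V), C3(4μF, Q=1μC, V=0.25V), C4(4μF, Q=20μC, V=5.00V)
Op 1: CLOSE 2-1: Q_total=30.00, C_total=12.00, V=2.50; Q2=15.00, Q1=15.00; dissipated=4.167
Op 2: CLOSE 3-4: Q_total=21.00, C_total=8.00, V=2.62; Q3=10.50, Q4=10.50; dissipated=22.562
Op 3: GROUND 4: Q4=0; energy lost=13.781
Total dissipated: 40.510 μJ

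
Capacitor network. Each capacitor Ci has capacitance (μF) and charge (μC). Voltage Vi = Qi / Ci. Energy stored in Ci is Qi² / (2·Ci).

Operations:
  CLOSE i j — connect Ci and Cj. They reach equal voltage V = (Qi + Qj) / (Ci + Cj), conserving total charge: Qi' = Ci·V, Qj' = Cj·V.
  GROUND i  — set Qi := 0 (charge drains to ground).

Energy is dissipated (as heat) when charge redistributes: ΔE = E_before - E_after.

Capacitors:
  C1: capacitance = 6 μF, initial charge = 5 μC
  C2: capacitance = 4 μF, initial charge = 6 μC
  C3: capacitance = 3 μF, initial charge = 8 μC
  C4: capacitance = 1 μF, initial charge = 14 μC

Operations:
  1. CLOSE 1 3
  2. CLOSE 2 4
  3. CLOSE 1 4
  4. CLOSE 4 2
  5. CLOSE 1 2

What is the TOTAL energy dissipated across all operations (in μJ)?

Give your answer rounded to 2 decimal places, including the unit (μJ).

Answer: 74.26 μJ

Derivation:
Initial: C1(6μF, Q=5μC, V=0.83V), C2(4μF, Q=6μC, V=1.50V), C3(3μF, Q=8μC, V=2.67V), C4(1μF, Q=14μC, V=14.00V)
Op 1: CLOSE 1-3: Q_total=13.00, C_total=9.00, V=1.44; Q1=8.67, Q3=4.33; dissipated=3.361
Op 2: CLOSE 2-4: Q_total=20.00, C_total=5.00, V=4.00; Q2=16.00, Q4=4.00; dissipated=62.500
Op 3: CLOSE 1-4: Q_total=12.67, C_total=7.00, V=1.81; Q1=10.86, Q4=1.81; dissipated=2.799
Op 4: CLOSE 4-2: Q_total=17.81, C_total=5.00, V=3.56; Q4=3.56, Q2=14.25; dissipated=1.919
Op 5: CLOSE 1-2: Q_total=25.10, C_total=10.00, V=2.51; Q1=15.06, Q2=10.04; dissipated=3.685
Total dissipated: 74.264 μJ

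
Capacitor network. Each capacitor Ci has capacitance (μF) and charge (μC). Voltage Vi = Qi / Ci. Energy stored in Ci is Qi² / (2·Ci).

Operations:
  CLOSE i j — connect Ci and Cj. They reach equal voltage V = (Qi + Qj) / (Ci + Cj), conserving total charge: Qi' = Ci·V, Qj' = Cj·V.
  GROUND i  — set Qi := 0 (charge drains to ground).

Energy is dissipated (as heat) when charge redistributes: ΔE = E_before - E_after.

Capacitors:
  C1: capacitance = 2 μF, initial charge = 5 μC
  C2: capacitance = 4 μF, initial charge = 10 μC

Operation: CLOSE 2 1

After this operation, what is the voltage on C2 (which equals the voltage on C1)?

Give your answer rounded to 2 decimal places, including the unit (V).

Initial: C1(2μF, Q=5μC, V=2.50V), C2(4μF, Q=10μC, V=2.50V)
Op 1: CLOSE 2-1: Q_total=15.00, C_total=6.00, V=2.50; Q2=10.00, Q1=5.00; dissipated=0.000

Answer: 2.50 V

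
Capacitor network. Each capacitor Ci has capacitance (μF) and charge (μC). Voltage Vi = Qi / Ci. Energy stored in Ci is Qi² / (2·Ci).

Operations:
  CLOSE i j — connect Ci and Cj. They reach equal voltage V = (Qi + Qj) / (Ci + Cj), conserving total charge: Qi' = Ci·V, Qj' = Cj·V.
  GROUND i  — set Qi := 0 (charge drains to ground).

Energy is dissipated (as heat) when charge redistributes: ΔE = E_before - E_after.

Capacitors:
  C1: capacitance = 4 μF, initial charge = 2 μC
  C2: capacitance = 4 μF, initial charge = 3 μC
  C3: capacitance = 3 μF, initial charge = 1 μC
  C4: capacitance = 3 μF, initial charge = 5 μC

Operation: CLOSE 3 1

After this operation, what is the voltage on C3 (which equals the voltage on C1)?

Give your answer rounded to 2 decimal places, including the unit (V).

Answer: 0.43 V

Derivation:
Initial: C1(4μF, Q=2μC, V=0.50V), C2(4μF, Q=3μC, V=0.75V), C3(3μF, Q=1μC, V=0.33V), C4(3μF, Q=5μC, V=1.67V)
Op 1: CLOSE 3-1: Q_total=3.00, C_total=7.00, V=0.43; Q3=1.29, Q1=1.71; dissipated=0.024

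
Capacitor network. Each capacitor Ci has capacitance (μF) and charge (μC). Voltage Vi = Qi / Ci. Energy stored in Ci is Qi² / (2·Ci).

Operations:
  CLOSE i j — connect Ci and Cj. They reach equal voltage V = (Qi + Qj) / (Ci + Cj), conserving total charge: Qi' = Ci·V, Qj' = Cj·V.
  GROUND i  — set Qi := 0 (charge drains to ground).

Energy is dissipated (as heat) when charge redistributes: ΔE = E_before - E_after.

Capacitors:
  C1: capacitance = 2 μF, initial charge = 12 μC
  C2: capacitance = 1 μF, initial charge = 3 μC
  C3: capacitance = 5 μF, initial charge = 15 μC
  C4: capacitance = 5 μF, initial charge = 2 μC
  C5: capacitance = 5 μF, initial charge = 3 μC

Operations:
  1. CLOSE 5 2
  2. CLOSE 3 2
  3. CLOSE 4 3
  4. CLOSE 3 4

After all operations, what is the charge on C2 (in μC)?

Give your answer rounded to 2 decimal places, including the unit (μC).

Answer: 2.67 μC

Derivation:
Initial: C1(2μF, Q=12μC, V=6.00V), C2(1μF, Q=3μC, V=3.00V), C3(5μF, Q=15μC, V=3.00V), C4(5μF, Q=2μC, V=0.40V), C5(5μF, Q=3μC, V=0.60V)
Op 1: CLOSE 5-2: Q_total=6.00, C_total=6.00, V=1.00; Q5=5.00, Q2=1.00; dissipated=2.400
Op 2: CLOSE 3-2: Q_total=16.00, C_total=6.00, V=2.67; Q3=13.33, Q2=2.67; dissipated=1.667
Op 3: CLOSE 4-3: Q_total=15.33, C_total=10.00, V=1.53; Q4=7.67, Q3=7.67; dissipated=6.422
Op 4: CLOSE 3-4: Q_total=15.33, C_total=10.00, V=1.53; Q3=7.67, Q4=7.67; dissipated=0.000
Final charges: Q1=12.00, Q2=2.67, Q3=7.67, Q4=7.67, Q5=5.00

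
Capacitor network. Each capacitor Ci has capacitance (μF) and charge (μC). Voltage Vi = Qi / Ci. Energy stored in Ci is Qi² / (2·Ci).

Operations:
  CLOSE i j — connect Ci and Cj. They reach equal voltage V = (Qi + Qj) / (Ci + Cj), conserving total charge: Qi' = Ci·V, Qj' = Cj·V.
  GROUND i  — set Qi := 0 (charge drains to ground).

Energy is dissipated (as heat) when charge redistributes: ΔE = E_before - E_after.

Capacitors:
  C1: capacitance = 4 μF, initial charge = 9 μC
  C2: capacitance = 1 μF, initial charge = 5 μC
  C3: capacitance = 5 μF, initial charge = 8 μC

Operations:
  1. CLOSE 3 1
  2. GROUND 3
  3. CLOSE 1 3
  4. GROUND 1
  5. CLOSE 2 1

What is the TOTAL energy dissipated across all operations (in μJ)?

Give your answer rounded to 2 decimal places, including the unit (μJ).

Initial: C1(4μF, Q=9μC, V=2.25V), C2(1μF, Q=5μC, V=5.00V), C3(5μF, Q=8μC, V=1.60V)
Op 1: CLOSE 3-1: Q_total=17.00, C_total=9.00, V=1.89; Q3=9.44, Q1=7.56; dissipated=0.469
Op 2: GROUND 3: Q3=0; energy lost=8.920
Op 3: CLOSE 1-3: Q_total=7.56, C_total=9.00, V=0.84; Q1=3.36, Q3=4.20; dissipated=3.964
Op 4: GROUND 1: Q1=0; energy lost=1.410
Op 5: CLOSE 2-1: Q_total=5.00, C_total=5.00, V=1.00; Q2=1.00, Q1=4.00; dissipated=10.000
Total dissipated: 24.763 μJ

Answer: 24.76 μJ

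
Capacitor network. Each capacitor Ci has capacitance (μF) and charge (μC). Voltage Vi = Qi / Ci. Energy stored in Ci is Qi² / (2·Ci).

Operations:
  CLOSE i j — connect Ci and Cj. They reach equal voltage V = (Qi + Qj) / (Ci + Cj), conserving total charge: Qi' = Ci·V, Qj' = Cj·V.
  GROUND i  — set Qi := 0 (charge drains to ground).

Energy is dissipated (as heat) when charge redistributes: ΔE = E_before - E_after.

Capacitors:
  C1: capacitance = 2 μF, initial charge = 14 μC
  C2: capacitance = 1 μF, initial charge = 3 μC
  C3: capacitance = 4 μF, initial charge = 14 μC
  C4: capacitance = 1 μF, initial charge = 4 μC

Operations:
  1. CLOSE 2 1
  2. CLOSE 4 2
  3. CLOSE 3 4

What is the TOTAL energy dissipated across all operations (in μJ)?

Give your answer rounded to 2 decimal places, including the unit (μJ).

Initial: C1(2μF, Q=14μC, V=7.00V), C2(1μF, Q=3μC, V=3.00V), C3(4μF, Q=14μC, V=3.50V), C4(1μF, Q=4μC, V=4.00V)
Op 1: CLOSE 2-1: Q_total=17.00, C_total=3.00, V=5.67; Q2=5.67, Q1=11.33; dissipated=5.333
Op 2: CLOSE 4-2: Q_total=9.67, C_total=2.00, V=4.83; Q4=4.83, Q2=4.83; dissipated=0.694
Op 3: CLOSE 3-4: Q_total=18.83, C_total=5.00, V=3.77; Q3=15.07, Q4=3.77; dissipated=0.711
Total dissipated: 6.739 μJ

Answer: 6.74 μJ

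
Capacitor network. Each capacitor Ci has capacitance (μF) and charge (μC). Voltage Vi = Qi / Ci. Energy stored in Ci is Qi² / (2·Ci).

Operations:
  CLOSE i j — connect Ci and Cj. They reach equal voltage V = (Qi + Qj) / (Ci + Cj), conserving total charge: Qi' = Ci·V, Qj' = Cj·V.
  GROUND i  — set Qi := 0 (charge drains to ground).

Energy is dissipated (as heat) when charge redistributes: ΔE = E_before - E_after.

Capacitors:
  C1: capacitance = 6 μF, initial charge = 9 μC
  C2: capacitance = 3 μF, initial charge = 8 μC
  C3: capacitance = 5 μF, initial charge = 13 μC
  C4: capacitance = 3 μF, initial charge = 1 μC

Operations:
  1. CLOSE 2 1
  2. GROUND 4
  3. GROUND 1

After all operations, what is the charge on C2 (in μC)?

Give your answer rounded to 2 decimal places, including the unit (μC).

Initial: C1(6μF, Q=9μC, V=1.50V), C2(3μF, Q=8μC, V=2.67V), C3(5μF, Q=13μC, V=2.60V), C4(3μF, Q=1μC, V=0.33V)
Op 1: CLOSE 2-1: Q_total=17.00, C_total=9.00, V=1.89; Q2=5.67, Q1=11.33; dissipated=1.361
Op 2: GROUND 4: Q4=0; energy lost=0.167
Op 3: GROUND 1: Q1=0; energy lost=10.704
Final charges: Q1=0.00, Q2=5.67, Q3=13.00, Q4=0.00

Answer: 5.67 μC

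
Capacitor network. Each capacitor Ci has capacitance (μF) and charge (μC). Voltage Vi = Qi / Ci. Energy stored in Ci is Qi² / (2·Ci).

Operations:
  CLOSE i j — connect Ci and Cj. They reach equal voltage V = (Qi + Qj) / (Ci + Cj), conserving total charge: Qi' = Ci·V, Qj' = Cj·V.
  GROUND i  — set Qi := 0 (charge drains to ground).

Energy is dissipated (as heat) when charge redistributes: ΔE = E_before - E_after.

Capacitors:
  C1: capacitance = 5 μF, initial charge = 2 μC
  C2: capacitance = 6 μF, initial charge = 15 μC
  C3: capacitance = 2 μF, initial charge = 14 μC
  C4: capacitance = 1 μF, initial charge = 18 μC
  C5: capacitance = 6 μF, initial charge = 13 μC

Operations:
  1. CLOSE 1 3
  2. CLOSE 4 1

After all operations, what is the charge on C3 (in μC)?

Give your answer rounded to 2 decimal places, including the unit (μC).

Initial: C1(5μF, Q=2μC, V=0.40V), C2(6μF, Q=15μC, V=2.50V), C3(2μF, Q=14μC, V=7.00V), C4(1μF, Q=18μC, V=18.00V), C5(6μF, Q=13μC, V=2.17V)
Op 1: CLOSE 1-3: Q_total=16.00, C_total=7.00, V=2.29; Q1=11.43, Q3=4.57; dissipated=31.114
Op 2: CLOSE 4-1: Q_total=29.43, C_total=6.00, V=4.90; Q4=4.90, Q1=24.52; dissipated=102.891
Final charges: Q1=24.52, Q2=15.00, Q3=4.57, Q4=4.90, Q5=13.00

Answer: 4.57 μC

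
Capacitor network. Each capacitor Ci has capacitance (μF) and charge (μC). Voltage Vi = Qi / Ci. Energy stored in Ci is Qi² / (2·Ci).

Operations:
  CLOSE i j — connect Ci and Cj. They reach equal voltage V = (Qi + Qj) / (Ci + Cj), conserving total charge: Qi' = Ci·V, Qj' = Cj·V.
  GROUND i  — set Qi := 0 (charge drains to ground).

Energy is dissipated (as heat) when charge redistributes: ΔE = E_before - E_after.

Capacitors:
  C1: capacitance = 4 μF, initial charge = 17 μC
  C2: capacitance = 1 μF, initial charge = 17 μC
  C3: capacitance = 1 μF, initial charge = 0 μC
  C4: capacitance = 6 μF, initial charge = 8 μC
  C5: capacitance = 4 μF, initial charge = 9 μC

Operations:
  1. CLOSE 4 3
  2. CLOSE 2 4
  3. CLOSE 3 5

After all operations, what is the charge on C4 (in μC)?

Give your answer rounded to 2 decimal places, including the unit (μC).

Answer: 20.45 μC

Derivation:
Initial: C1(4μF, Q=17μC, V=4.25V), C2(1μF, Q=17μC, V=17.00V), C3(1μF, Q=0μC, V=0.00V), C4(6μF, Q=8μC, V=1.33V), C5(4μF, Q=9μC, V=2.25V)
Op 1: CLOSE 4-3: Q_total=8.00, C_total=7.00, V=1.14; Q4=6.86, Q3=1.14; dissipated=0.762
Op 2: CLOSE 2-4: Q_total=23.86, C_total=7.00, V=3.41; Q2=3.41, Q4=20.45; dissipated=107.764
Op 3: CLOSE 3-5: Q_total=10.14, C_total=5.00, V=2.03; Q3=2.03, Q5=8.11; dissipated=0.490
Final charges: Q1=17.00, Q2=3.41, Q3=2.03, Q4=20.45, Q5=8.11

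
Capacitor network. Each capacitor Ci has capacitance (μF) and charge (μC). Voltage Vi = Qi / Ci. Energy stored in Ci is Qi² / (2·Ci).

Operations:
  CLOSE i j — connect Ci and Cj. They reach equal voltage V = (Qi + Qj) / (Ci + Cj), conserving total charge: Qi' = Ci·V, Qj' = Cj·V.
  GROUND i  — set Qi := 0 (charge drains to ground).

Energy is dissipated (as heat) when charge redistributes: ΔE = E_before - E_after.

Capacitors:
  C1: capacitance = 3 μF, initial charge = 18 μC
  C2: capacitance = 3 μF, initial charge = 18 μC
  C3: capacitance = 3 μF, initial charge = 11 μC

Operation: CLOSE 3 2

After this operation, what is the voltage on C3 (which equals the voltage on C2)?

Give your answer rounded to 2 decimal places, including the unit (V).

Initial: C1(3μF, Q=18μC, V=6.00V), C2(3μF, Q=18μC, V=6.00V), C3(3μF, Q=11μC, V=3.67V)
Op 1: CLOSE 3-2: Q_total=29.00, C_total=6.00, V=4.83; Q3=14.50, Q2=14.50; dissipated=4.083

Answer: 4.83 V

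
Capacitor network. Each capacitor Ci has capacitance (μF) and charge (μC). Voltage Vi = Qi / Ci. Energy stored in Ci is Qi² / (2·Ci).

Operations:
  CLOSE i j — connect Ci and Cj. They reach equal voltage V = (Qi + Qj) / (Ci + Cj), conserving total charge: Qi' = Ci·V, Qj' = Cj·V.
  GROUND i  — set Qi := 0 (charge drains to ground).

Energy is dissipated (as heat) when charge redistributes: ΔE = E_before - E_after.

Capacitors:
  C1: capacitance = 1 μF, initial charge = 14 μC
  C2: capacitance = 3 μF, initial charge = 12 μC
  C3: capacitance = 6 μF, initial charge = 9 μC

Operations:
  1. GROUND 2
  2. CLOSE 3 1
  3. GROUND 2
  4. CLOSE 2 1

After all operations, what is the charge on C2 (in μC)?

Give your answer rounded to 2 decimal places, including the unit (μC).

Initial: C1(1μF, Q=14μC, V=14.00V), C2(3μF, Q=12μC, V=4.00V), C3(6μF, Q=9μC, V=1.50V)
Op 1: GROUND 2: Q2=0; energy lost=24.000
Op 2: CLOSE 3-1: Q_total=23.00, C_total=7.00, V=3.29; Q3=19.71, Q1=3.29; dissipated=66.964
Op 3: GROUND 2: Q2=0; energy lost=0.000
Op 4: CLOSE 2-1: Q_total=3.29, C_total=4.00, V=0.82; Q2=2.46, Q1=0.82; dissipated=4.048
Final charges: Q1=0.82, Q2=2.46, Q3=19.71

Answer: 2.46 μC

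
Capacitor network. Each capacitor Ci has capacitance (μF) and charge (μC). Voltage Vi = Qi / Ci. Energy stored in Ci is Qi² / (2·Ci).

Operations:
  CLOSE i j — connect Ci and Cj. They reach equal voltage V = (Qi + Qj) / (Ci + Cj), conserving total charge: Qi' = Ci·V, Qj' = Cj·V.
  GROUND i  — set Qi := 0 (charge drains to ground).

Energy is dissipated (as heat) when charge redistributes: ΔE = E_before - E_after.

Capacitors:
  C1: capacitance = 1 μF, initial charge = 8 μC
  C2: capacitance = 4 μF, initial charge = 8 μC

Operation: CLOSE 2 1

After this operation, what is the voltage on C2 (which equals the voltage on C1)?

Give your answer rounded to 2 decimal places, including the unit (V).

Initial: C1(1μF, Q=8μC, V=8.00V), C2(4μF, Q=8μC, V=2.00V)
Op 1: CLOSE 2-1: Q_total=16.00, C_total=5.00, V=3.20; Q2=12.80, Q1=3.20; dissipated=14.400

Answer: 3.20 V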